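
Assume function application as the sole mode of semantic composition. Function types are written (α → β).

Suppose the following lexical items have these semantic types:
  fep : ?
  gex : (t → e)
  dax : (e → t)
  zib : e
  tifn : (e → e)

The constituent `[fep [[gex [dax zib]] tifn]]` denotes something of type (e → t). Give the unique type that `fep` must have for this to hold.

(e → (e → t))

[fep [[gex [dax zib]] tifn]] must have type (e → t). The sister [[gex [dax zib]] tifn] has type e; that is not a function onto (e → t), so fep must be the functor, of type (e → (e → t)).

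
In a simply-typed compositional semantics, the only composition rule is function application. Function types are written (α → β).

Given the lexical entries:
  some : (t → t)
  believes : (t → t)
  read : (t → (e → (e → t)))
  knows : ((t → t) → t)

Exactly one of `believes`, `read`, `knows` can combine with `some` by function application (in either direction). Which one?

believes : (t → t) — some needs t; believes needs t; neither fits.
read : (t → (e → (e → t))) — some needs t; read needs t; neither fits.
knows — combines: knows : ((t → t) → t) takes some : (t → t) as argument, giving t.

knows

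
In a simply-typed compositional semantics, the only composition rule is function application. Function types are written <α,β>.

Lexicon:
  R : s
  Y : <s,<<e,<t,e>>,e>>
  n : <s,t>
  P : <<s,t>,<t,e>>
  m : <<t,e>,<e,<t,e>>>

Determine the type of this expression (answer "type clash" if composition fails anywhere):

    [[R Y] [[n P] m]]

[R Y]: <s,<<e,<t,e>>,e>> applied to s yields <<e,<t,e>>,e>.
[n P]: <<s,t>,<t,e>> applied to <s,t> yields <t,e>.
[[n P] m]: <<t,e>,<e,<t,e>>> applied to <t,e> yields <e,<t,e>>.
[[R Y] [[n P] m]]: <<e,<t,e>>,e> applied to <e,<t,e>> yields e.

e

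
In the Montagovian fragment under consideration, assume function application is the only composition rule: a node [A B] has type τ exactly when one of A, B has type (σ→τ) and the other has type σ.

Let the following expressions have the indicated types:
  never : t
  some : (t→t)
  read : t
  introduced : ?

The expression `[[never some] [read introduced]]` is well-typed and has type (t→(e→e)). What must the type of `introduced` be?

(t→(t→(t→(e→e))))

[[never some] [read introduced]] is required to be (t→(e→e)). [never some] : t cannot yield (t→(e→e)) as functor, so [read introduced] : (t→(t→(e→e))).
[read introduced] is required to be (t→(t→(e→e))). read : t cannot yield (t→(t→(e→e))) as functor, so introduced : (t→(t→(t→(e→e)))).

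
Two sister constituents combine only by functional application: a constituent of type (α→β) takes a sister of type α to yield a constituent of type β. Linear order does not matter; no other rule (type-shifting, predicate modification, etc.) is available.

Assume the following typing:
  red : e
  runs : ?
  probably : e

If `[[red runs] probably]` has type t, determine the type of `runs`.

For [[red runs] probably] to have type t with probably of type e, [red runs] must be the function: [red runs] : (e→t).
For [red runs] to have type (e→t) with red of type e, runs must be the function: runs : (e→(e→t)).

(e→(e→t))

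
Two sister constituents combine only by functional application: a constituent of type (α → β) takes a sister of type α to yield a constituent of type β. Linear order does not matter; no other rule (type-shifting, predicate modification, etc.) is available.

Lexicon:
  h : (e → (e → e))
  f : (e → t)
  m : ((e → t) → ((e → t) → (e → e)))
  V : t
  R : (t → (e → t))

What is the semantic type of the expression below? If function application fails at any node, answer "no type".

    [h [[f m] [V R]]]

no type

At [f m], m : ((e → t) → ((e → t) → (e → e))) takes f : (e → t), giving ((e → t) → (e → e)).
At [V R], R : (t → (e → t)) takes V : t, giving (e → t).
At [[f m] [V R]], [f m] : ((e → t) → (e → e)) takes [V R] : (e → t), giving (e → e).
[h [[f m] [V R]]]: (e → (e → e)) with (e → e) — neither is a function whose domain matches the other; composition fails here.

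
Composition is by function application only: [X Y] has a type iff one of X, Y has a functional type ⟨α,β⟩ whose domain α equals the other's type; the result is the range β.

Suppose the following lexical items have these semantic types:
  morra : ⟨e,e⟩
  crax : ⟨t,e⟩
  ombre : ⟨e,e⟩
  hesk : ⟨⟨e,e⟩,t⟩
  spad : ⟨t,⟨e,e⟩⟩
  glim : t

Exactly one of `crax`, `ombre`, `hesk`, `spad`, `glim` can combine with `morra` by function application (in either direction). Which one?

hesk

crax : ⟨t,e⟩ — no; morra wants e, and crax wants t.
ombre : ⟨e,e⟩ — no; morra wants e, and ombre wants e.
hesk — combines: hesk : ⟨⟨e,e⟩,t⟩ takes morra : ⟨e,e⟩ as argument, giving t.
spad : ⟨t,⟨e,e⟩⟩ — no; morra wants e, and spad wants t.
glim : t — no; morra wants e, and glim wants nothing (atomic).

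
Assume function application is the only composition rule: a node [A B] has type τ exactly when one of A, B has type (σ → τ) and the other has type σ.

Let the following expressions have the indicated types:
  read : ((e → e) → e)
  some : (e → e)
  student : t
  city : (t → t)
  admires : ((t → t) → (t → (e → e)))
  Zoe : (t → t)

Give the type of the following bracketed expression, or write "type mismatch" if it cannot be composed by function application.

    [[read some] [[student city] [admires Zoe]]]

[read some] — read of type ((e → e) → e) combines with some of type (e → e): type e.
[student city] — city of type (t → t) combines with student of type t: type t.
[admires Zoe] — admires of type ((t → t) → (t → (e → e))) combines with Zoe of type (t → t): type (t → (e → e)).
[[student city] [admires Zoe]] — [admires Zoe] of type (t → (e → e)) combines with [student city] of type t: type (e → e).
[[read some] [[student city] [admires Zoe]]] — [[student city] [admires Zoe]] of type (e → e) combines with [read some] of type e: type e.

e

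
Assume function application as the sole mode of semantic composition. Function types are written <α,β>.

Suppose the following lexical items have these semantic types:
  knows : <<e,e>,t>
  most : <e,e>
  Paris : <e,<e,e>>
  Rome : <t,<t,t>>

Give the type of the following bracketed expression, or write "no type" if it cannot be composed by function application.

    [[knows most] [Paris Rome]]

no type

At [knows most], knows : <<e,e>,t> takes most : <e,e>, giving t.
At [Paris Rome]: neither <e,<e,e>> nor <t,<t,t>> can take the other as argument; the node is ill-typed.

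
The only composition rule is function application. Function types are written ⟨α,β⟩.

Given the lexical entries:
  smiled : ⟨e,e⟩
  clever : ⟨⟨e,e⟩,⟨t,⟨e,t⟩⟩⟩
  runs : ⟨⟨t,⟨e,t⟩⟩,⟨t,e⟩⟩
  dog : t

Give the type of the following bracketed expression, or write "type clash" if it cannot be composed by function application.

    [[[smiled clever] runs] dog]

[smiled clever]: clever is ⟨⟨e,e⟩,⟨t,⟨e,t⟩⟩⟩, smiled is ⟨e,e⟩; result ⟨t,⟨e,t⟩⟩.
[[smiled clever] runs]: runs is ⟨⟨t,⟨e,t⟩⟩,⟨t,e⟩⟩, [smiled clever] is ⟨t,⟨e,t⟩⟩; result ⟨t,e⟩.
[[[smiled clever] runs] dog]: [[smiled clever] runs] is ⟨t,e⟩, dog is t; result e.

e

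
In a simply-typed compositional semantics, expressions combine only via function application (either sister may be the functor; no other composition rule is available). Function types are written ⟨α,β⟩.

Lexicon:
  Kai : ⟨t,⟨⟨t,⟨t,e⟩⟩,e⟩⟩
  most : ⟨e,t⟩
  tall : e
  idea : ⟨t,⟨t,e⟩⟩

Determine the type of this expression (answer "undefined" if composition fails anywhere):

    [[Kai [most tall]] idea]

At [most tall], most : ⟨e,t⟩ takes tall : e, giving t.
At [Kai [most tall]], Kai : ⟨t,⟨⟨t,⟨t,e⟩⟩,e⟩⟩ takes [most tall] : t, giving ⟨⟨t,⟨t,e⟩⟩,e⟩.
At [[Kai [most tall]] idea], [Kai [most tall]] : ⟨⟨t,⟨t,e⟩⟩,e⟩ takes idea : ⟨t,⟨t,e⟩⟩, giving e.

e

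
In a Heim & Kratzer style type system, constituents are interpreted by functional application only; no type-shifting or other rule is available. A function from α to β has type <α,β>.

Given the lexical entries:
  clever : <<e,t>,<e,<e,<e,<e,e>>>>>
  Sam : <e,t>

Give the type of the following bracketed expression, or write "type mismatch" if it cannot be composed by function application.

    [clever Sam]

[clever Sam]: functor clever : <<e,t>,<e,<e,<e,<e,e>>>>>, argument Sam : <e,t>; result <e,<e,<e,<e,e>>>>.

<e,<e,<e,<e,e>>>>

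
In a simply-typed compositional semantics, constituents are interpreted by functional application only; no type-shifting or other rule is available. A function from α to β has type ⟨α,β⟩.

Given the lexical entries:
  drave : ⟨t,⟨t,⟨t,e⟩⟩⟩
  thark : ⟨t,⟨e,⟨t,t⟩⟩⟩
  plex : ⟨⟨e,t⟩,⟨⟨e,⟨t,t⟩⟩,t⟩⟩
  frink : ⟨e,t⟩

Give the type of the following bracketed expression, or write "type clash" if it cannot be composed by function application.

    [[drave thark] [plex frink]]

[drave thark]: ⟨t,⟨t,⟨t,e⟩⟩⟩ with ⟨t,⟨e,⟨t,t⟩⟩⟩ — neither is a function whose domain matches the other; composition fails here.

type clash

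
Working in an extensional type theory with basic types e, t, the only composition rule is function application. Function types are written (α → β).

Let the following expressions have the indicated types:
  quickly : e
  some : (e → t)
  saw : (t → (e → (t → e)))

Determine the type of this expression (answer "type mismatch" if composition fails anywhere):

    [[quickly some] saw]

(e → (t → e))

At [quickly some], some : (e → t) takes quickly : e, giving t.
At [[quickly some] saw], saw : (t → (e → (t → e))) takes [quickly some] : t, giving (e → (t → e)).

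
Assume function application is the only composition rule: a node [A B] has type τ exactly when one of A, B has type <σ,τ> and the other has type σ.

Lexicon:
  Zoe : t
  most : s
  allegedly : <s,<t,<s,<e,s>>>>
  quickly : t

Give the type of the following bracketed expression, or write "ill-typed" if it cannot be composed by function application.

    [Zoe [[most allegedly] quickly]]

ill-typed

[most allegedly]: functor allegedly : <s,<t,<s,<e,s>>>>, argument most : s; result <t,<s,<e,s>>>.
[[most allegedly] quickly]: functor [most allegedly] : <t,<s,<e,s>>>, argument quickly : t; result <s,<e,s>>.
[Zoe [[most allegedly] quickly]]: t with <s,<e,s>> — neither is a function whose domain matches the other; composition fails here.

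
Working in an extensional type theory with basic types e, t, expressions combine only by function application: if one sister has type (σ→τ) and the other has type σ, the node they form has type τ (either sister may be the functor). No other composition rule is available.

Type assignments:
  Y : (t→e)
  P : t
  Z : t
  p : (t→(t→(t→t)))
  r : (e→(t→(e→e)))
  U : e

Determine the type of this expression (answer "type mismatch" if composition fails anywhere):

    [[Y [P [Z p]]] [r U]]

type mismatch

At [Z p], p : (t→(t→(t→t))) takes Z : t, giving (t→(t→t)).
At [P [Z p]], [Z p] : (t→(t→t)) takes P : t, giving (t→t).
[Y [P [Z p]]]: (t→e) and (t→t) cannot combine by function application — type clash.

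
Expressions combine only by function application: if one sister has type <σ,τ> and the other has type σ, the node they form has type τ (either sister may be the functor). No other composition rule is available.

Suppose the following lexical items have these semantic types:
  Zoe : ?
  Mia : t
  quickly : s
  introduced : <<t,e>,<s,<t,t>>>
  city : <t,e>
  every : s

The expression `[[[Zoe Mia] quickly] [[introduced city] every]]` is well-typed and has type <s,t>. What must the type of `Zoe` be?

<t,<s,<<t,t>,<s,t>>>>

[[[Zoe Mia] quickly] [[introduced city] every]] is required to be <s,t>. [[introduced city] every] : <t,t> cannot yield <s,t> as functor, so [[Zoe Mia] quickly] : <<t,t>,<s,t>>.
[[Zoe Mia] quickly] is required to be <<t,t>,<s,t>>. quickly : s cannot yield <<t,t>,<s,t>> as functor, so [Zoe Mia] : <s,<<t,t>,<s,t>>>.
[Zoe Mia] is required to be <s,<<t,t>,<s,t>>>. Mia : t cannot yield <s,<<t,t>,<s,t>>> as functor, so Zoe : <t,<s,<<t,t>,<s,t>>>>.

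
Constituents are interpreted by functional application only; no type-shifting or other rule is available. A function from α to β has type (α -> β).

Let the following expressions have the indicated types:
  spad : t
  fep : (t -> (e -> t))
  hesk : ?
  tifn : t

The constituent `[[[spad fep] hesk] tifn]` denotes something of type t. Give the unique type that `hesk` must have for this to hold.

[[[spad fep] hesk] tifn] is required to be t. tifn : t cannot yield t as functor, so [[spad fep] hesk] : (t -> t).
[[spad fep] hesk] is required to be (t -> t). [spad fep] : (e -> t) cannot yield (t -> t) as functor, so hesk : ((e -> t) -> (t -> t)).

((e -> t) -> (t -> t))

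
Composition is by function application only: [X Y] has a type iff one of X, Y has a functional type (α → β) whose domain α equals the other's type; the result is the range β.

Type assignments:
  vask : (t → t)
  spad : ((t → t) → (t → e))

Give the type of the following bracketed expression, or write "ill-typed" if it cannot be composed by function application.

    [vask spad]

(t → e)

[vask spad]: ((t → t) → (t → e)) applied to (t → t) yields (t → e).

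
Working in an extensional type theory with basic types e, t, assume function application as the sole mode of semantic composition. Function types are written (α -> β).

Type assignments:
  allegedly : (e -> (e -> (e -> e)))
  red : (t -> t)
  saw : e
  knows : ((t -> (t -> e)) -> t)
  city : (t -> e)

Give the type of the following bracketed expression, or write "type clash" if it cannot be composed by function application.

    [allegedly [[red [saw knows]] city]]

type clash

[saw knows]: e with ((t -> (t -> e)) -> t) — neither is a function whose domain matches the other; composition fails here.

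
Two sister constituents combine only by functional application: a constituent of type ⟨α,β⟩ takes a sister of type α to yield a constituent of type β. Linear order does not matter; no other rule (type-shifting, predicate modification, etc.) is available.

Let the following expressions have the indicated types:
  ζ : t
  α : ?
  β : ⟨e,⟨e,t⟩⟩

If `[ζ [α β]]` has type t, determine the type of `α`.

[ζ [α β]] is required to be t. ζ : t cannot yield t as functor, so [α β] : ⟨t,t⟩.
[α β] is required to be ⟨t,t⟩. β : ⟨e,⟨e,t⟩⟩ cannot yield ⟨t,t⟩ as functor, so α : ⟨⟨e,⟨e,t⟩⟩,⟨t,t⟩⟩.

⟨⟨e,⟨e,t⟩⟩,⟨t,t⟩⟩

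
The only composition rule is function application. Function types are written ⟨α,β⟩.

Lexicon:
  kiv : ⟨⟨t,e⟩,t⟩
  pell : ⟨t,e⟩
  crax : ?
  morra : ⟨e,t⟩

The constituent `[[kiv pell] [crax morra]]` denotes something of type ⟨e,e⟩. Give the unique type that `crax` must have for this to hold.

For [[kiv pell] [crax morra]] to have type ⟨e,e⟩ with [kiv pell] of type t, [crax morra] must be the function: [crax morra] : ⟨t,⟨e,e⟩⟩.
For [crax morra] to have type ⟨t,⟨e,e⟩⟩ with morra of type ⟨e,t⟩, crax must be the function: crax : ⟨⟨e,t⟩,⟨t,⟨e,e⟩⟩⟩.

⟨⟨e,t⟩,⟨t,⟨e,e⟩⟩⟩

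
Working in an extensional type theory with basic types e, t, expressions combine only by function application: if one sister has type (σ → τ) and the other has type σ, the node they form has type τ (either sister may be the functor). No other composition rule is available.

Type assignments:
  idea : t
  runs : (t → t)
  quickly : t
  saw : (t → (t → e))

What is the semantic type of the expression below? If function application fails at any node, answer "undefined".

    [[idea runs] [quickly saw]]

e

[idea runs]: (t → t) applied to t yields t.
[quickly saw]: (t → (t → e)) applied to t yields (t → e).
[[idea runs] [quickly saw]]: (t → e) applied to t yields e.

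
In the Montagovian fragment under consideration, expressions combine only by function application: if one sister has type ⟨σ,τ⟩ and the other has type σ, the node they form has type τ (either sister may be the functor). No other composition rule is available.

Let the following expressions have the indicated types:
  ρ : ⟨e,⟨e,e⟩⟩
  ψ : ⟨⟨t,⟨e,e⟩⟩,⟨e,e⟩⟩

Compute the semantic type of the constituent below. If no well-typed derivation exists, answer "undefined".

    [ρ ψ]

[ρ ψ]: ⟨e,⟨e,e⟩⟩ with ⟨⟨t,⟨e,e⟩⟩,⟨e,e⟩⟩ — neither is a function whose domain matches the other; composition fails here.

undefined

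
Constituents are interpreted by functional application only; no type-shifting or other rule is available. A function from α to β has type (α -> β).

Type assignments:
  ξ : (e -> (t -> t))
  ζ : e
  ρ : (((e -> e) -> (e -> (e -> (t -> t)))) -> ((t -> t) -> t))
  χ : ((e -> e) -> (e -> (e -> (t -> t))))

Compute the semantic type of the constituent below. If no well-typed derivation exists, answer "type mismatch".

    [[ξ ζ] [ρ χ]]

At [ξ ζ], ξ : (e -> (t -> t)) takes ζ : e, giving (t -> t).
At [ρ χ], ρ : (((e -> e) -> (e -> (e -> (t -> t)))) -> ((t -> t) -> t)) takes χ : ((e -> e) -> (e -> (e -> (t -> t)))), giving ((t -> t) -> t).
At [[ξ ζ] [ρ χ]], [ρ χ] : ((t -> t) -> t) takes [ξ ζ] : (t -> t), giving t.

t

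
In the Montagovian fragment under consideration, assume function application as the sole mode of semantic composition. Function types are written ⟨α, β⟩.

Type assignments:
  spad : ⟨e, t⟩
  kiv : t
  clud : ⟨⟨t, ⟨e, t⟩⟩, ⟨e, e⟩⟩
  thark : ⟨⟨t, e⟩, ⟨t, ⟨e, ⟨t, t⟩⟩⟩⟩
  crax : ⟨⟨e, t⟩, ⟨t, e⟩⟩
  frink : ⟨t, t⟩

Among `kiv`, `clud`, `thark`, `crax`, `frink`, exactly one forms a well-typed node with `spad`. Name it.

crax

kiv : t — no; spad wants e, and kiv wants nothing (atomic).
clud : ⟨⟨t, ⟨e, t⟩⟩, ⟨e, e⟩⟩ — no; spad wants e, and clud wants ⟨t, ⟨e, t⟩⟩.
thark : ⟨⟨t, e⟩, ⟨t, ⟨e, ⟨t, t⟩⟩⟩⟩ — no; spad wants e, and thark wants ⟨t, e⟩.
crax — combines: crax : ⟨⟨e, t⟩, ⟨t, e⟩⟩ takes spad : ⟨e, t⟩ as argument, giving ⟨t, e⟩.
frink : ⟨t, t⟩ — no; spad wants e, and frink wants t.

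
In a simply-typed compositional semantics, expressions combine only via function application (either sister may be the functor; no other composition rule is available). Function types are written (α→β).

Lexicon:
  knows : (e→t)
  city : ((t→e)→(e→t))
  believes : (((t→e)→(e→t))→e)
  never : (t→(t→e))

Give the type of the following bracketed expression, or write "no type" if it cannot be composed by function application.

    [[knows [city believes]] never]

(t→e)

[city believes] — believes of type (((t→e)→(e→t))→e) combines with city of type ((t→e)→(e→t)): type e.
[knows [city believes]] — knows of type (e→t) combines with [city believes] of type e: type t.
[[knows [city believes]] never] — never of type (t→(t→e)) combines with [knows [city believes]] of type t: type (t→e).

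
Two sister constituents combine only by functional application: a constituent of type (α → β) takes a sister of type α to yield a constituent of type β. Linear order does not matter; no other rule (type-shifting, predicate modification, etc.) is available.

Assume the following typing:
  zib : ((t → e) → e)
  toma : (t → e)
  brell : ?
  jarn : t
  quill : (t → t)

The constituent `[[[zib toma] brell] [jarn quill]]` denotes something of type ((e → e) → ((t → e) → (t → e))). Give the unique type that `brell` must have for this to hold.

(e → (t → ((e → e) → ((t → e) → (t → e)))))

For [[[zib toma] brell] [jarn quill]] to have type ((e → e) → ((t → e) → (t → e))) with [jarn quill] of type t, [[zib toma] brell] must be the function: [[zib toma] brell] : (t → ((e → e) → ((t → e) → (t → e)))).
For [[zib toma] brell] to have type (t → ((e → e) → ((t → e) → (t → e)))) with [zib toma] of type e, brell must be the function: brell : (e → (t → ((e → e) → ((t → e) → (t → e))))).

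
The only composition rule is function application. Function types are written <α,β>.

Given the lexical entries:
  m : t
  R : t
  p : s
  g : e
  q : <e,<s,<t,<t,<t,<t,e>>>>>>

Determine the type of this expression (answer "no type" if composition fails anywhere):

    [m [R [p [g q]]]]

<t,<t,e>>

[g q]: <e,<s,<t,<t,<t,<t,e>>>>>> applied to e yields <s,<t,<t,<t,<t,e>>>>>.
[p [g q]]: <s,<t,<t,<t,<t,e>>>>> applied to s yields <t,<t,<t,<t,e>>>>.
[R [p [g q]]]: <t,<t,<t,<t,e>>>> applied to t yields <t,<t,<t,e>>>.
[m [R [p [g q]]]]: <t,<t,<t,e>>> applied to t yields <t,<t,e>>.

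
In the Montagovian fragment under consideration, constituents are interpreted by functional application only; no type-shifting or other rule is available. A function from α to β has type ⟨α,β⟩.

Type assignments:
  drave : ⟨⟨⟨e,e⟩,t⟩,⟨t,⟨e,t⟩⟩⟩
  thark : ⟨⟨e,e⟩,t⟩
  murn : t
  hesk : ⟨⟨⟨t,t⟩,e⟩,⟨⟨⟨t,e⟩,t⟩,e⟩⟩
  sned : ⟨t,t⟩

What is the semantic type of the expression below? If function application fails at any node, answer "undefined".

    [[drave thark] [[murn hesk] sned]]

undefined

[drave thark] — drave of type ⟨⟨⟨e,e⟩,t⟩,⟨t,⟨e,t⟩⟩⟩ combines with thark of type ⟨⟨e,e⟩,t⟩: type ⟨t,⟨e,t⟩⟩.
[murn hesk]: t with ⟨⟨⟨t,t⟩,e⟩,⟨⟨⟨t,e⟩,t⟩,e⟩⟩ — neither is a function whose domain matches the other; composition fails here.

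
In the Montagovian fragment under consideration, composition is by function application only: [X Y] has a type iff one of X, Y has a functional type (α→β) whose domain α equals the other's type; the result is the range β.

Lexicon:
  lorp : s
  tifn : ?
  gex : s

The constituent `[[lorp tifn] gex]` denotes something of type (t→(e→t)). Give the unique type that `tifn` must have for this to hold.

(s→(s→(t→(e→t))))

[[lorp tifn] gex] is required to be (t→(e→t)). gex : s cannot yield (t→(e→t)) as functor, so [lorp tifn] : (s→(t→(e→t))).
[lorp tifn] is required to be (s→(t→(e→t))). lorp : s cannot yield (s→(t→(e→t))) as functor, so tifn : (s→(s→(t→(e→t)))).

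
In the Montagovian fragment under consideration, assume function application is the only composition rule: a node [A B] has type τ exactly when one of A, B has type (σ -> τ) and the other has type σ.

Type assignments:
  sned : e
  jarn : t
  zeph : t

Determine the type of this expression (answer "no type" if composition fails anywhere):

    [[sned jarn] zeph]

no type

[sned jarn]: e and t cannot combine by function application — type clash.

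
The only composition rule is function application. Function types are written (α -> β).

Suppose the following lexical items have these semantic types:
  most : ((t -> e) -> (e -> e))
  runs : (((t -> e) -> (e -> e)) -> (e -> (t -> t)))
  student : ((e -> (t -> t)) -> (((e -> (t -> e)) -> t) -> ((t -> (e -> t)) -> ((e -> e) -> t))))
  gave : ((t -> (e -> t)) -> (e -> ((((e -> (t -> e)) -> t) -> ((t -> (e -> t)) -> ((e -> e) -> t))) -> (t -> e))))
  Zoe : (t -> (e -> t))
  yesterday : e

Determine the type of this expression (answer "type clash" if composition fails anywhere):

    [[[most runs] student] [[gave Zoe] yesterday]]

(t -> e)

At [most runs], runs : (((t -> e) -> (e -> e)) -> (e -> (t -> t))) takes most : ((t -> e) -> (e -> e)), giving (e -> (t -> t)).
At [[most runs] student], student : ((e -> (t -> t)) -> (((e -> (t -> e)) -> t) -> ((t -> (e -> t)) -> ((e -> e) -> t)))) takes [most runs] : (e -> (t -> t)), giving (((e -> (t -> e)) -> t) -> ((t -> (e -> t)) -> ((e -> e) -> t))).
At [gave Zoe], gave : ((t -> (e -> t)) -> (e -> ((((e -> (t -> e)) -> t) -> ((t -> (e -> t)) -> ((e -> e) -> t))) -> (t -> e)))) takes Zoe : (t -> (e -> t)), giving (e -> ((((e -> (t -> e)) -> t) -> ((t -> (e -> t)) -> ((e -> e) -> t))) -> (t -> e))).
At [[gave Zoe] yesterday], [gave Zoe] : (e -> ((((e -> (t -> e)) -> t) -> ((t -> (e -> t)) -> ((e -> e) -> t))) -> (t -> e))) takes yesterday : e, giving ((((e -> (t -> e)) -> t) -> ((t -> (e -> t)) -> ((e -> e) -> t))) -> (t -> e)).
At [[[most runs] student] [[gave Zoe] yesterday]], [[gave Zoe] yesterday] : ((((e -> (t -> e)) -> t) -> ((t -> (e -> t)) -> ((e -> e) -> t))) -> (t -> e)) takes [[most runs] student] : (((e -> (t -> e)) -> t) -> ((t -> (e -> t)) -> ((e -> e) -> t))), giving (t -> e).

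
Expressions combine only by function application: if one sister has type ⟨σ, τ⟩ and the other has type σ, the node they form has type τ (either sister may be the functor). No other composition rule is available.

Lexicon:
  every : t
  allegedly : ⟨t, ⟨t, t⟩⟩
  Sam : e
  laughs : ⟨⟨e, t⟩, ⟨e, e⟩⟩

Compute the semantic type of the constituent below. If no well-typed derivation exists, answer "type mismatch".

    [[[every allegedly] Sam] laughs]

type mismatch

[every allegedly]: allegedly is ⟨t, ⟨t, t⟩⟩, every is t; result ⟨t, t⟩.
[[every allegedly] Sam]: ⟨t, t⟩ and e cannot combine by function application — type clash.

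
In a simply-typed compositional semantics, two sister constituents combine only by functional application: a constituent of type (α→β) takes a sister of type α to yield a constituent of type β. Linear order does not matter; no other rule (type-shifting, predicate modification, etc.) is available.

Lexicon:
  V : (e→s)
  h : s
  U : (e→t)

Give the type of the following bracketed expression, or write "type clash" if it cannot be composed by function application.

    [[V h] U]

type clash

At [V h]: neither (e→s) nor s can take the other as argument; the node is ill-typed.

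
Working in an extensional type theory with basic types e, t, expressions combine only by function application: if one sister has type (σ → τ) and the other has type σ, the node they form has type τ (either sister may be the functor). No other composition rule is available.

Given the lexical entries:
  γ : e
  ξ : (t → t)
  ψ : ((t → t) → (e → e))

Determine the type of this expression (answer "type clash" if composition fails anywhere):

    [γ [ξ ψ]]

[ξ ψ]: ψ is ((t → t) → (e → e)), ξ is (t → t); result (e → e).
[γ [ξ ψ]]: [ξ ψ] is (e → e), γ is e; result e.

e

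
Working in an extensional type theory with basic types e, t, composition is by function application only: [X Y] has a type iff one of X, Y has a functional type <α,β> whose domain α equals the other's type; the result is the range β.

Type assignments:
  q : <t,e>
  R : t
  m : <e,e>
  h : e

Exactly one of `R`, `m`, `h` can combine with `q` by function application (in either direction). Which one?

R — combines: q : <t,e> takes R : t as argument, giving e.
m : <e,e> — neither side's domain matches the other.
h : e — neither side's domain matches the other.

R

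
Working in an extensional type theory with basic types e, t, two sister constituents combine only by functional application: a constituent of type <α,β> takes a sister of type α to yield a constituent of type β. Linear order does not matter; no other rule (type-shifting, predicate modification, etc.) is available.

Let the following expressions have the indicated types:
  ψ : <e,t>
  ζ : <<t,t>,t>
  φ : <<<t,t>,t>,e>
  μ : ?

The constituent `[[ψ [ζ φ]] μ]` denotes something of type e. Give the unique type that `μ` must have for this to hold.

[[ψ [ζ φ]] μ] must have type e. The sister [ψ [ζ φ]] has type t; that is not a function onto e, so μ must be the functor, of type <t,e>.

<t,e>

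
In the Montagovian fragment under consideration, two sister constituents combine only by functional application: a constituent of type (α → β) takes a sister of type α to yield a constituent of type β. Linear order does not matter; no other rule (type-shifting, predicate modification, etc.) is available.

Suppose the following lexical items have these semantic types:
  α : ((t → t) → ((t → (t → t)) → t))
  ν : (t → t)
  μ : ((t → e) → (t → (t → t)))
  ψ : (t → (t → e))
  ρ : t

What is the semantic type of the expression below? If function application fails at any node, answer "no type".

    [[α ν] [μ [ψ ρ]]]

At [α ν], α : ((t → t) → ((t → (t → t)) → t)) takes ν : (t → t), giving ((t → (t → t)) → t).
At [ψ ρ], ψ : (t → (t → e)) takes ρ : t, giving (t → e).
At [μ [ψ ρ]], μ : ((t → e) → (t → (t → t))) takes [ψ ρ] : (t → e), giving (t → (t → t)).
At [[α ν] [μ [ψ ρ]]], [α ν] : ((t → (t → t)) → t) takes [μ [ψ ρ]] : (t → (t → t)), giving t.

t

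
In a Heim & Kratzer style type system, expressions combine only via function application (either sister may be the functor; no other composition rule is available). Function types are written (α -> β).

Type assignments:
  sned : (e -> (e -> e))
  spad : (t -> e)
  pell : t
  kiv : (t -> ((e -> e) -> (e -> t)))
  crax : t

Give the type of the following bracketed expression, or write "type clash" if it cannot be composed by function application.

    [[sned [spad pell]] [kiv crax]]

[spad pell]: spad is (t -> e), pell is t; result e.
[sned [spad pell]]: sned is (e -> (e -> e)), [spad pell] is e; result (e -> e).
[kiv crax]: kiv is (t -> ((e -> e) -> (e -> t))), crax is t; result ((e -> e) -> (e -> t)).
[[sned [spad pell]] [kiv crax]]: [kiv crax] is ((e -> e) -> (e -> t)), [sned [spad pell]] is (e -> e); result (e -> t).

(e -> t)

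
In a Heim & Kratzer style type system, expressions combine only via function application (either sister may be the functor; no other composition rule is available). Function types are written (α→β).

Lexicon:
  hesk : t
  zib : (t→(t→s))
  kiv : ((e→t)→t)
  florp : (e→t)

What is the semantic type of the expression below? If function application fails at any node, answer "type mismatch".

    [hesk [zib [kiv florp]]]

s

At [kiv florp], kiv : ((e→t)→t) takes florp : (e→t), giving t.
At [zib [kiv florp]], zib : (t→(t→s)) takes [kiv florp] : t, giving (t→s).
At [hesk [zib [kiv florp]]], [zib [kiv florp]] : (t→s) takes hesk : t, giving s.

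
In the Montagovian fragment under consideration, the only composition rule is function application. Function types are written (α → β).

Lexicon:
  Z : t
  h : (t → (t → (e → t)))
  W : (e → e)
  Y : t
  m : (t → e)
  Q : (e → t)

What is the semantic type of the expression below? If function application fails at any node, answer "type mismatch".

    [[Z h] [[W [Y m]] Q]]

(e → t)

[Z h] — h of type (t → (t → (e → t))) combines with Z of type t: type (t → (e → t)).
[Y m] — m of type (t → e) combines with Y of type t: type e.
[W [Y m]] — W of type (e → e) combines with [Y m] of type e: type e.
[[W [Y m]] Q] — Q of type (e → t) combines with [W [Y m]] of type e: type t.
[[Z h] [[W [Y m]] Q]] — [Z h] of type (t → (e → t)) combines with [[W [Y m]] Q] of type t: type (e → t).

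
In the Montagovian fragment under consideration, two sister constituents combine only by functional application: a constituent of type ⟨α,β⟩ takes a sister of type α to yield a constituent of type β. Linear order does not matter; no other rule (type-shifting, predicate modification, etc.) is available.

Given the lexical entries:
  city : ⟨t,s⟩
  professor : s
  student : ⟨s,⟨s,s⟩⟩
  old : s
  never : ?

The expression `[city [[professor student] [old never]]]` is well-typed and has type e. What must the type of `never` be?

⟨s,⟨⟨s,s⟩,⟨⟨t,s⟩,e⟩⟩⟩

[city [[professor student] [old never]]] must have type e. The sister city has type ⟨t,s⟩; that is not a function onto e, so [[professor student] [old never]] must be the functor, of type ⟨⟨t,s⟩,e⟩.
[[professor student] [old never]] must have type ⟨⟨t,s⟩,e⟩. The sister [professor student] has type ⟨s,s⟩; that is not a function onto ⟨⟨t,s⟩,e⟩, so [old never] must be the functor, of type ⟨⟨s,s⟩,⟨⟨t,s⟩,e⟩⟩.
[old never] must have type ⟨⟨s,s⟩,⟨⟨t,s⟩,e⟩⟩. The sister old has type s; that is not a function onto ⟨⟨s,s⟩,⟨⟨t,s⟩,e⟩⟩, so never must be the functor, of type ⟨s,⟨⟨s,s⟩,⟨⟨t,s⟩,e⟩⟩⟩.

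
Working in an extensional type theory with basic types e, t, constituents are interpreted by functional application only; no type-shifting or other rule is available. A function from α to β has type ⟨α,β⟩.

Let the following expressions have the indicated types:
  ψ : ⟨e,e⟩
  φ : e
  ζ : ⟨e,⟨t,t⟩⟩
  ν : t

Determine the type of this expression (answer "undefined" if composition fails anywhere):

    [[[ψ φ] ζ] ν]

[ψ φ]: ⟨e,e⟩ applied to e yields e.
[[ψ φ] ζ]: ⟨e,⟨t,t⟩⟩ applied to e yields ⟨t,t⟩.
[[[ψ φ] ζ] ν]: ⟨t,t⟩ applied to t yields t.

t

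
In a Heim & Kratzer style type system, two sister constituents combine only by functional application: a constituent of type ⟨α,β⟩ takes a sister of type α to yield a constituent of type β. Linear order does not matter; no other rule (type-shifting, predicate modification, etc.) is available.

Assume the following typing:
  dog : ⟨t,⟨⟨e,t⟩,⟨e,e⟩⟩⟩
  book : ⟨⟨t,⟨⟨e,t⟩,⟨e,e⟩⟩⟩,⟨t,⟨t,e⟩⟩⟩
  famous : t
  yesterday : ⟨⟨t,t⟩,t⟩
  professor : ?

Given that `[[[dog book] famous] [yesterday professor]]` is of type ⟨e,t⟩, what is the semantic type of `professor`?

[[[dog book] famous] [yesterday professor]] is required to be ⟨e,t⟩. [[dog book] famous] : ⟨t,e⟩ cannot yield ⟨e,t⟩ as functor, so [yesterday professor] : ⟨⟨t,e⟩,⟨e,t⟩⟩.
[yesterday professor] is required to be ⟨⟨t,e⟩,⟨e,t⟩⟩. yesterday : ⟨⟨t,t⟩,t⟩ cannot yield ⟨⟨t,e⟩,⟨e,t⟩⟩ as functor, so professor : ⟨⟨⟨t,t⟩,t⟩,⟨⟨t,e⟩,⟨e,t⟩⟩⟩.

⟨⟨⟨t,t⟩,t⟩,⟨⟨t,e⟩,⟨e,t⟩⟩⟩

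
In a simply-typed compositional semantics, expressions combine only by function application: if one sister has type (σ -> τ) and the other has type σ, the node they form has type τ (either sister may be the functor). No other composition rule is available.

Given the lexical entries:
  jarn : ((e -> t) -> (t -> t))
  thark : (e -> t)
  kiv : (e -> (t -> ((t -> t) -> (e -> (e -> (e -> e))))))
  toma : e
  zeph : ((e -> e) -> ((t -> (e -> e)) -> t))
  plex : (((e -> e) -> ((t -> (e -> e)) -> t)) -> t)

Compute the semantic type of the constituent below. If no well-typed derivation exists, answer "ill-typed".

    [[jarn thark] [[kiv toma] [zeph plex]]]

(e -> (e -> (e -> e)))

[jarn thark] — jarn of type ((e -> t) -> (t -> t)) combines with thark of type (e -> t): type (t -> t).
[kiv toma] — kiv of type (e -> (t -> ((t -> t) -> (e -> (e -> (e -> e)))))) combines with toma of type e: type (t -> ((t -> t) -> (e -> (e -> (e -> e))))).
[zeph plex] — plex of type (((e -> e) -> ((t -> (e -> e)) -> t)) -> t) combines with zeph of type ((e -> e) -> ((t -> (e -> e)) -> t)): type t.
[[kiv toma] [zeph plex]] — [kiv toma] of type (t -> ((t -> t) -> (e -> (e -> (e -> e))))) combines with [zeph plex] of type t: type ((t -> t) -> (e -> (e -> (e -> e)))).
[[jarn thark] [[kiv toma] [zeph plex]]] — [[kiv toma] [zeph plex]] of type ((t -> t) -> (e -> (e -> (e -> e)))) combines with [jarn thark] of type (t -> t): type (e -> (e -> (e -> e))).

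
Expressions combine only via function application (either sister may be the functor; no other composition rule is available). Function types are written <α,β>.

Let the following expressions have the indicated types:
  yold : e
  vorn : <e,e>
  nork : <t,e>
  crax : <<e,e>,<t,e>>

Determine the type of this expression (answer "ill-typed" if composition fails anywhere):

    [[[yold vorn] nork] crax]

ill-typed

At [yold vorn], vorn : <e,e> takes yold : e, giving e.
At [[yold vorn] nork]: neither e nor <t,e> can take the other as argument; the node is ill-typed.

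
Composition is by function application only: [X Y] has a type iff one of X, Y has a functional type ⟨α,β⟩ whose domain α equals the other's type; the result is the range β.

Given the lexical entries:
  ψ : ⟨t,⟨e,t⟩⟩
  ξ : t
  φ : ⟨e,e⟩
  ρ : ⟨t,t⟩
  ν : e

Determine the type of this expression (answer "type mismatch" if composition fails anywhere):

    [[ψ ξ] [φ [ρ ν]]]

type mismatch

[ψ ξ] — ψ of type ⟨t,⟨e,t⟩⟩ combines with ξ of type t: type ⟨e,t⟩.
[ρ ν]: ⟨t,t⟩ and e cannot combine by function application — type clash.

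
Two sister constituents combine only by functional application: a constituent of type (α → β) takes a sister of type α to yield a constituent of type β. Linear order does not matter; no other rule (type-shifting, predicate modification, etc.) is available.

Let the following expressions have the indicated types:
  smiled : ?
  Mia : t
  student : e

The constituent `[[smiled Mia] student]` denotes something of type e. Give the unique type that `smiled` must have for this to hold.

For [[smiled Mia] student] to have type e with student of type e, [smiled Mia] must be the function: [smiled Mia] : (e → e).
For [smiled Mia] to have type (e → e) with Mia of type t, smiled must be the function: smiled : (t → (e → e)).

(t → (e → e))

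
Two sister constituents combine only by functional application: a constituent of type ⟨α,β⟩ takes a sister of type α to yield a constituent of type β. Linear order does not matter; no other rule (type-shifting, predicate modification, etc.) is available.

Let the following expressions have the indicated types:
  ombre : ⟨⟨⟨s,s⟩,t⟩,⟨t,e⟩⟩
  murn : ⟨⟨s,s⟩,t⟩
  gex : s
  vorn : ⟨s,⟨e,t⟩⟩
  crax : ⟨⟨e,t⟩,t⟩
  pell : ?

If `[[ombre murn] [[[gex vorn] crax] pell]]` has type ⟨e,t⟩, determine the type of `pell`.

For [[ombre murn] [[[gex vorn] crax] pell]] to have type ⟨e,t⟩ with [ombre murn] of type ⟨t,e⟩, [[[gex vorn] crax] pell] must be the function: [[[gex vorn] crax] pell] : ⟨⟨t,e⟩,⟨e,t⟩⟩.
For [[[gex vorn] crax] pell] to have type ⟨⟨t,e⟩,⟨e,t⟩⟩ with [[gex vorn] crax] of type t, pell must be the function: pell : ⟨t,⟨⟨t,e⟩,⟨e,t⟩⟩⟩.

⟨t,⟨⟨t,e⟩,⟨e,t⟩⟩⟩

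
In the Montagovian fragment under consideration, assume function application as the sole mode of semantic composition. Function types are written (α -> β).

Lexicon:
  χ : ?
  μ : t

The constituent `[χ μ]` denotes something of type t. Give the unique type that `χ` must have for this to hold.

(t -> t)

For [χ μ] to have type t with μ of type t, χ must be the function: χ : (t -> t).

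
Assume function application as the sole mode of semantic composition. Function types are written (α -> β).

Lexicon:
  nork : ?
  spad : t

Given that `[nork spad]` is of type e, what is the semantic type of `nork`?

(t -> e)

[nork spad] must have type e. The sister spad has type t; that is not a function onto e, so nork must be the functor, of type (t -> e).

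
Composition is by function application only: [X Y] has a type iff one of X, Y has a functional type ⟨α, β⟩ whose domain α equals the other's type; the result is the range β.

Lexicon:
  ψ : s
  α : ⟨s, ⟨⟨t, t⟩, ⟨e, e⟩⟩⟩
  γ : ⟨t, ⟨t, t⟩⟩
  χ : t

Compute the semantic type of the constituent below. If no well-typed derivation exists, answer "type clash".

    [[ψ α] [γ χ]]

[ψ α] — α of type ⟨s, ⟨⟨t, t⟩, ⟨e, e⟩⟩⟩ combines with ψ of type s: type ⟨⟨t, t⟩, ⟨e, e⟩⟩.
[γ χ] — γ of type ⟨t, ⟨t, t⟩⟩ combines with χ of type t: type ⟨t, t⟩.
[[ψ α] [γ χ]] — [ψ α] of type ⟨⟨t, t⟩, ⟨e, e⟩⟩ combines with [γ χ] of type ⟨t, t⟩: type ⟨e, e⟩.

⟨e, e⟩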